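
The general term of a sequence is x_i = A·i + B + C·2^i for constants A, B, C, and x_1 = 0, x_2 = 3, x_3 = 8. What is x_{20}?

1048593

At i = 1, 2, 3: A + B + 2C = 0; 2A + B + 4C = 3; 3A + B + 8C = 8.
Subtracting the first from the second: A + 2C = 3.
Subtracting the second from the third: A + 4C = 5.
Solving: C = 1, A = 1, then B = -3.
So x_i = 1·i + (-3) + 1·2^i; at i=20 this is 1048593.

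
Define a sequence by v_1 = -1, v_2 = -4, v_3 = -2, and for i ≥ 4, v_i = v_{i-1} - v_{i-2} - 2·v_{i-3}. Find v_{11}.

v_4 = 4; v_5 = 14; v_6 = 14; v_7 = -8; v_8 = -50; v_9 = -70; v_{10} = -4; v_{11} = 166.

166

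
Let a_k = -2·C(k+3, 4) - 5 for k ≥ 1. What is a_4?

C(7, 4) = 35, so a_4 = -75.

-75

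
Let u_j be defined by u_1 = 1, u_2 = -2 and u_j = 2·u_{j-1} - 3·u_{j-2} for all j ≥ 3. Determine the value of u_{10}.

Applying the relation repeatedly:
u_3 = -7;  u_4 = -8;  u_5 = 5;  u_6 = 34;  u_7 = 53;  u_8 = 4;  u_9 = -151;  u_{10} = -314.

-314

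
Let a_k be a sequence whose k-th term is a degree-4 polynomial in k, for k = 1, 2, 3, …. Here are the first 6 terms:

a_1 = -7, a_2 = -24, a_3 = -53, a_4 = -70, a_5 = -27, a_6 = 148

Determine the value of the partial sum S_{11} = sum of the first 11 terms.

1st diffs: -17, -29, -17, 43, 175.
2nd diffs: -12, 12, 60, 132.
3rd diffs: 24, 48, 72.
4th diffs: 24, 24 (constant).
So a_k = k^4 - 6k^3 + 5k^2 - 5k - 2.
Continuing: …, 551, 1302, 2545, 4448, …, a_{11} = 7203.
Summing k = 1..11 (11 terms) gives 16016.

16016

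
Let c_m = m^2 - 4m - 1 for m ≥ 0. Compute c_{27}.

c_{27} = 1·27^2 - 4·27 - 1 = 620.

620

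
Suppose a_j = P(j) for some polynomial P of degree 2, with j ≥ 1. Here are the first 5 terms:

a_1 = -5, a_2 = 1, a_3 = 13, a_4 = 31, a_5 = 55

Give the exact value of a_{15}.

1st diffs: 6, 12, 18, 24.
2nd diffs: 6, 6, 6 (constant).
Newton forward-difference form: a_j = -5 + 6·C(j-1,1) + 6·C(j-1,2).
At j = 15: j-1 = 14, so a_{15} = -5 + 84 + 546 = 625.

625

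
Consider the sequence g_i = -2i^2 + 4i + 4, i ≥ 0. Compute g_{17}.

-506

g_{17} = -2·17^2 + 4·17 + 4 = -506.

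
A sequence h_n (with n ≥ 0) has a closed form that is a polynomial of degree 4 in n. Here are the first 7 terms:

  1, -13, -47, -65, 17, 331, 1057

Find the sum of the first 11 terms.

1st diffs: -14, -34, -18, 82, 314, 726.
2nd diffs: -20, 16, 100, 232, 412.
3rd diffs: 36, 84, 132, 180.
4th diffs: 48, 48, 48 (constant).
So h_n = 2n^4 - 6n^3 - 6n^2 - 4n + 1.
Continuing: 2423, 4705, 8227, 13361.
Summing n = 0..10 (11 terms) gives 29997.

29997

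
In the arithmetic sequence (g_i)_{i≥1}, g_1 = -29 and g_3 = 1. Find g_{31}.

421

Common difference d = (1 - (-29)) / (3 - 1) = 15.
g_i = -29 + (i - 1)·15.
g_{31} = -29 + 30·15 = 421.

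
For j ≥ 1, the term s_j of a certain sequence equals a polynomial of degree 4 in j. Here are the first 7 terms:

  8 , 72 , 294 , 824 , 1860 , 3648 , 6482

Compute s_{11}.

35838

1st diffs: 64, 222, 530, 1036, 1788, 2834.
2nd diffs: 158, 308, 506, 752, 1046.
3rd diffs: 150, 198, 246, 294.
4th diffs: 48, 48, 48 (constant).
So s_j = 2j^4 + 5j^3 - j^2 + 2j.
Evaluating at j = 11 gives s_{11} = 35838.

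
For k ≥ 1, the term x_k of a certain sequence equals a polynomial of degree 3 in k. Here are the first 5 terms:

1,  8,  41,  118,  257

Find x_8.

1st diffs: 7, 33, 77, 139.
2nd diffs: 26, 44, 62.
3rd diffs: 18, 18 (constant).
Newton forward-difference form: x_k = 1 + 7·C(k-1,1) + 26·C(k-1,2) + 18·C(k-1,3).
At k = 8: k-1 = 7, so x_8 = 1 + 49 + 546 + 630 = 1226.

1226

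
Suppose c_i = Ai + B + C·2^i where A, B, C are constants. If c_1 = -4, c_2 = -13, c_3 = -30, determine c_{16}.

Write the equations: A + B + 2C = -4; 2A + B + 4C = -13; 3A + B + 8C = -30.
Subtracting the first from the second: A + 2C = -9.
Subtracting the second from the third: A + 4C = -17.
Solving: C = -4, A = -1, then B = 5.
So c_i = -1·i + 5 + (-4)·2^i; at i=16 this is -262155.

-262155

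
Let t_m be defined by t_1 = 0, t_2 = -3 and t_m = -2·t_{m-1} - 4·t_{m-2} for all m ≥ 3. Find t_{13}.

Applying the relation repeatedly:
t_3 = 6;  t_4 = 0;  t_5 = -24;  …;  t_{10} = 0;  t_{11} = -1536;  t_{12} = 3072;  t_{13} = 0.

0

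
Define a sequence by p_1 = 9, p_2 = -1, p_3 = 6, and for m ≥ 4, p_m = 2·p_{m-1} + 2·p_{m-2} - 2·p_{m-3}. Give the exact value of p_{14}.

Compute successive terms:
p_4 = -8;  p_5 = -2;  p_6 = -32;  …;  p_{11} = -2328;  p_{12} = -5840;  p_{13} = -14416;  p_{14} = -35856.

-35856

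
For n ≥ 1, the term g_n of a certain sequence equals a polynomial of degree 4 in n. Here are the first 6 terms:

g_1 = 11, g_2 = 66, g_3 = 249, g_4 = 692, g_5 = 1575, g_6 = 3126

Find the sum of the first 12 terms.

1st diffs: 55, 183, 443, 883, 1551.
2nd diffs: 128, 260, 440, 668.
3rd diffs: 132, 180, 228.
4th diffs: 48, 48 (constant).
So g_n = 2n^4 + 2n^3 + 2n^2 + 5n.
Continuing: …, 5621, 9384, 14787, 22250, …, g_{12} = 45276.
Summing n = 1..12 (12 terms) gives 135278.

135278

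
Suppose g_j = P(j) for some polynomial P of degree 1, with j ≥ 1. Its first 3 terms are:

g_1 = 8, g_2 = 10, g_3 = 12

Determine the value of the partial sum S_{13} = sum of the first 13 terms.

260

1st diffs: 2, 2 (constant).
So g_j = 2j + 6.
Continuing: …, 14, 16, 18, 20, …, g_{13} = 32.
Summing j = 1..13 (13 terms) gives 260.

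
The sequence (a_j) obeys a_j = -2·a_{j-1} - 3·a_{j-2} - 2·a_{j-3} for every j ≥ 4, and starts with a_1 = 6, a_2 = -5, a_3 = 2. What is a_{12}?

Iterate the recurrence:
a_4 = -1;  a_5 = 6;  a_6 = -13;  a_7 = 10;  a_8 = 7;  a_9 = -18;  a_{10} = -5;  a_{11} = 50;  a_{12} = -49.

-49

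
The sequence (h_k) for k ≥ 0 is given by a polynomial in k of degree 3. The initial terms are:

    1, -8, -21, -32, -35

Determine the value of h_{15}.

2176

1st diffs: -9, -13, -11, -3.
2nd diffs: -4, 2, 8.
3rd diffs: 6, 6 (constant).
Newton forward-difference form: h_k = 1 + (-9)·C(k,1) + (-4)·C(k,2) + 6·C(k,3).
At k = 15: k = 15, so h_{15} = 1 - 135 - 420 + 2730 = 2176.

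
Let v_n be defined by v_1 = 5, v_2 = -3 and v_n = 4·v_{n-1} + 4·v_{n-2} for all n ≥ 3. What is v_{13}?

Applying the relation repeatedly:
v_3 = 8; v_4 = 20; v_5 = 112; …; v_{10} = 288000; v_{11} = 1390592; v_{12} = 6714368; v_{13} = 32419840.

32419840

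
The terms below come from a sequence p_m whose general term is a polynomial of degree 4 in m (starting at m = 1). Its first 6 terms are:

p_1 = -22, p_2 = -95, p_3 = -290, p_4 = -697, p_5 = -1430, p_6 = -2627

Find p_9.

-10742

1st diffs: -73, -195, -407, -733, -1197.
2nd diffs: -122, -212, -326, -464.
3rd diffs: -90, -114, -138.
4th diffs: -24, -24 (constant).
Newton forward-difference form: p_m = -22 + (-73)·C(m-1,1) + (-122)·C(m-1,2) + (-90)·C(m-1,3) + (-24)·C(m-1,4).
At m = 9: m-1 = 8, so p_9 = -22 - 584 - 3416 - 5040 - 1680 = -10742.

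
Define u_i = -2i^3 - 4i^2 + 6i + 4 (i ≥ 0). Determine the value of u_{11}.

-3076

u_{11} = -2·11^3 - 4·11^2 + 6·11 + 4 = -3076.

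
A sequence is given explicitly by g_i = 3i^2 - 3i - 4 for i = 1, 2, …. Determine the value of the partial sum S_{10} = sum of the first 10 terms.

950

Over i = 1..10: Σi = 55, Σi² = 385.
Total = (3)·385 + (-3)·55 + (-4)·10 = 950.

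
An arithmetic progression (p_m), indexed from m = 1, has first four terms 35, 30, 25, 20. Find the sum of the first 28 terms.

-910

Common difference d = -5.
p_m = 35 + (m - 1)·(-5).
p_{28} = -100; S = 28·(35 + (-100))/2 = -910.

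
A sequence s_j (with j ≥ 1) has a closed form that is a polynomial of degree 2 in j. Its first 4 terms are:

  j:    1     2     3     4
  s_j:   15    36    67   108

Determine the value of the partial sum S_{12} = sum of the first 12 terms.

3766

1st diffs: 21, 31, 41.
2nd diffs: 10, 10 (constant).
Newton forward-difference form: s_j = 15 + 21·C(j-1,1) + 10·C(j-1,2).
Continuing: …, 159, 220, 291, 372, …, s_{12} = 796.
Summing j = 1..12 (12 terms) gives 3766.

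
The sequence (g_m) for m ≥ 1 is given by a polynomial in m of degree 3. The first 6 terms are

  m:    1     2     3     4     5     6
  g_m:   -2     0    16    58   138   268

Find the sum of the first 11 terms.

6358

1st diffs: 2, 16, 42, 80, 130.
2nd diffs: 14, 26, 38, 50.
3rd diffs: 12, 12, 12 (constant).
So g_m = 2m^3 - 5m^2 + 3m - 2.
Continuing: …, 460, 726, 1078, 1528, …, g_{11} = 2088.
Summing m = 1..11 (11 terms) gives 6358.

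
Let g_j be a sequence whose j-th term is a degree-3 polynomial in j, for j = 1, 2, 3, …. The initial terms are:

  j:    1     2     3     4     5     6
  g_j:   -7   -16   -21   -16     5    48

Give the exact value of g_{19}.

5339

1st diffs: -9, -5, 5, 21, 43.
2nd diffs: 4, 10, 16, 22.
3rd diffs: 6, 6, 6 (constant).
So g_j = j^3 - 4j^2 - 4j.
Evaluating at j = 19 gives g_{19} = 5339.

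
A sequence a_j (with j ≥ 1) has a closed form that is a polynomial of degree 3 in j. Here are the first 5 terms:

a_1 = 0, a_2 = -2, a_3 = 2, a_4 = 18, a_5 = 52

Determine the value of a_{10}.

702

1st diffs: -2, 4, 16, 34.
2nd diffs: 6, 12, 18.
3rd diffs: 6, 6 (constant).
Newton forward-difference form: a_j = (-2)·C(j-1,1) + 6·C(j-1,2) + 6·C(j-1,3).
At j = 10: j-1 = 9, so a_{10} = -18 + 216 + 504 = 702.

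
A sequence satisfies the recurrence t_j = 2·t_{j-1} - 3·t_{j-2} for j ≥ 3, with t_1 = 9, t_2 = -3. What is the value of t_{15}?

183

t_3 = -33, t_4 = -57, t_5 = -15, …, t_{12} = 1383, t_{13} = 8481, t_{14} = 12813, t_{15} = 183.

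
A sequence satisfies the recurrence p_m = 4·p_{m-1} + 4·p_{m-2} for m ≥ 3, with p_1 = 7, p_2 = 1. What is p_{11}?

Compute successive terms:
p_3 = 32; p_4 = 132; p_5 = 656; p_6 = 3152; p_7 = 15232; p_8 = 73536; p_9 = 355072; p_{10} = 1714432; p_{11} = 8278016.

8278016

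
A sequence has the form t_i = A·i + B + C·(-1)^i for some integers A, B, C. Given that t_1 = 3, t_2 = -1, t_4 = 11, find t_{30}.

167

Write the equations: A + B - C = 3; 2A + B + C = -1; 4A + B + C = 11.
Subtracting the first from the second: A + 2C = -4.
Subtracting the second from the third: 2A = 12.
Solving: C = -5, A = 6, then B = -8.
Hence t_{30} = 6·30 + (-8) + (-5)·1 = 167.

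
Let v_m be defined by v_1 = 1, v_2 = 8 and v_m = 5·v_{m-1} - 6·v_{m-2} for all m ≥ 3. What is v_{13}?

3168166

Iterate the recurrence:
v_3 = 34; v_4 = 122; v_5 = 406; …; v_{10} = 115538; v_{11} = 349174; v_{12} = 1052642; v_{13} = 3168166.
(Characteristic roots are 3 and 2.)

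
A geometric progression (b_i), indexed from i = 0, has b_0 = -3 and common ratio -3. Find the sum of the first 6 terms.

546

b_i = (-3)·(-3)^(i-0).
S = (-3)·((-3)^6 - 1)/(-3 - 1) = (-3)·(729 - 1)/(-4) = 546.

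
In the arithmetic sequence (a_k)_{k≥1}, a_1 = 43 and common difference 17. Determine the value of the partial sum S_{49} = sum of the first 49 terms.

a_k = 43 + (k - 1)·17.
a_{49} = 859; S = 49·(43 + 859)/2 = 22099.

22099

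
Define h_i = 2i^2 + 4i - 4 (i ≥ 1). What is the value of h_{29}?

h_{29} = 2·29^2 + 4·29 - 4 = 1794.

1794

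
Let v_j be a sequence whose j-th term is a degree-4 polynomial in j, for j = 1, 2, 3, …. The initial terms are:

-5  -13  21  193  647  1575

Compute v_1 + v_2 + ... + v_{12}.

94188

1st diffs: -8, 34, 172, 454, 928.
2nd diffs: 42, 138, 282, 474.
3rd diffs: 96, 144, 192.
4th diffs: 48, 48 (constant).
Newton forward-difference form: v_j = -5 + (-8)·C(j-1,1) + 42·C(j-1,2) + 96·C(j-1,3) + 48·C(j-1,4).
Continuing: …, 3217, 5861, 9843, 15547, …, v_{12} = 33897.
Summing j = 1..12 (12 terms) gives 94188.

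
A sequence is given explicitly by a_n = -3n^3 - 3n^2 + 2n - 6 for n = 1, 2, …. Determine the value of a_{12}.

-5598

a_{12} = -3·12^3 - 3·12^2 + 2·12 - 6 = -5598.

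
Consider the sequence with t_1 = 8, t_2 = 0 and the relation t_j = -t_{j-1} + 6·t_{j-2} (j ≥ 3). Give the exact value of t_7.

2640

Compute successive terms:
t_3 = 48, t_4 = -48, t_5 = 336, t_6 = -624, t_7 = 2640.
(Characteristic roots are 2 and -3.)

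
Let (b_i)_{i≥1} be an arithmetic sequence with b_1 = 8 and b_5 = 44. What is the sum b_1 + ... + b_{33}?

Common difference d = (44 - 8) / (5 - 1) = 9.
b_i = 8 + (i - 1)·9.
b_{33} = 296; S = 33·(8 + 296)/2 = 5016.

5016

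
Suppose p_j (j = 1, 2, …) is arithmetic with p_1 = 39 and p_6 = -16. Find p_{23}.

Common difference d = (-16 - 39) / (6 - 1) = -11.
p_j = 39 + (j - 1)·(-11).
p_{23} = 39 + 22·(-11) = -203.

-203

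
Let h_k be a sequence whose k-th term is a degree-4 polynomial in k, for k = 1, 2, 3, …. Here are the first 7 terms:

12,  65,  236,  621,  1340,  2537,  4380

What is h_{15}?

70460

1st diffs: 53, 171, 385, 719, 1197, 1843.
2nd diffs: 118, 214, 334, 478, 646.
3rd diffs: 96, 120, 144, 168.
4th diffs: 24, 24, 24 (constant).
Newton forward-difference form: h_k = 12 + 53·C(k-1,1) + 118·C(k-1,2) + 96·C(k-1,3) + 24·C(k-1,4).
At k = 15: k-1 = 14, so h_{15} = 12 + 742 + 10738 + 34944 + 24024 = 70460.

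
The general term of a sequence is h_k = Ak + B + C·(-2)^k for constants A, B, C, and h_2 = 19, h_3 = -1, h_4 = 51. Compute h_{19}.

Write the equations: 2A + B + 4C = 19; 3A + B - 8C = -1; 4A + B + 16C = 51.
Subtracting the first from the second: A - 12C = -20.
Subtracting the second from the third: A + 24C = 52.
Solving: C = 2, A = 4, then B = 3.
Hence h_{19} = 4·19 + 3 + 2·(-524288) = -1048497.

-1048497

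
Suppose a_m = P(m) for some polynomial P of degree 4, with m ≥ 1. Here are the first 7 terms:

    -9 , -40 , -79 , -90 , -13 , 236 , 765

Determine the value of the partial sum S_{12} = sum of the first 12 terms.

1st diffs: -31, -39, -11, 77, 249, 529.
2nd diffs: -8, 28, 88, 172, 280.
3rd diffs: 36, 60, 84, 108.
4th diffs: 24, 24, 24 (constant).
Newton forward-difference form: a_m = -9 + (-31)·C(m-1,1) + (-8)·C(m-1,2) + 36·C(m-1,3) + 24·C(m-1,4).
Continuing: …, 1706, 3215, 5472, 8681, …, a_{12} = 13070.
Summing m = 1..12 (12 terms) gives 32914.

32914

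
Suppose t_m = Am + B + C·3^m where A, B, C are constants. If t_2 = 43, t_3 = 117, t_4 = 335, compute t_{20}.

Write the equations: 2A + B + 9C = 43; 3A + B + 27C = 117; 4A + B + 81C = 335.
Subtracting the first from the second: A + 18C = 74.
Subtracting the second from the third: A + 54C = 218.
Solving: C = 4, A = 2, then B = 3.
Therefore t_{20} = 40 + 3 + 4·3486784401 = 13947137647.

13947137647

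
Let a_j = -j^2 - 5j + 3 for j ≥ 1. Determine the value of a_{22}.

a_{22} = -1·22^2 - 5·22 + 3 = -591.

-591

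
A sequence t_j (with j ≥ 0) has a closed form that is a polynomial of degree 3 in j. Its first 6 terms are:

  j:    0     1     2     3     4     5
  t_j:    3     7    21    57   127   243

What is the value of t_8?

987

1st diffs: 4, 14, 36, 70, 116.
2nd diffs: 10, 22, 34, 46.
3rd diffs: 12, 12, 12 (constant).
Newton forward-difference form: t_j = 3 + 4·C(j,1) + 10·C(j,2) + 12·C(j,3).
At j = 8: j = 8, so t_8 = 3 + 32 + 280 + 672 = 987.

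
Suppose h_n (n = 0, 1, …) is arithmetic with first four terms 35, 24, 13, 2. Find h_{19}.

-174

Common difference d = -11.
h_n = 35 + (n - 0)·(-11).
h_{19} = 35 + 19·(-11) = -174.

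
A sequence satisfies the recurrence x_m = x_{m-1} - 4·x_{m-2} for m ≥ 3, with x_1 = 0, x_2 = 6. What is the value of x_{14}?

x_3 = 6; x_4 = -18; x_5 = -42; …; x_{11} = 1830; x_{12} = 5934; x_{13} = -1386; x_{14} = -25122.

-25122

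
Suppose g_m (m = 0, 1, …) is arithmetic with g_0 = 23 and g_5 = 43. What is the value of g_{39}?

Common difference d = (43 - 23) / (5 - 0) = 4.
g_m = 23 + (m - 0)·4.
g_{39} = 23 + 39·4 = 179.

179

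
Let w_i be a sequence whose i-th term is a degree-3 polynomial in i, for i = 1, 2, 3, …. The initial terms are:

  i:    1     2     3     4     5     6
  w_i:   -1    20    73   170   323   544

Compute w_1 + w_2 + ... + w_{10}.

1st diffs: 21, 53, 97, 153, 221.
2nd diffs: 32, 44, 56, 68.
3rd diffs: 12, 12, 12 (constant).
So w_i = 2i^3 + 4i^2 - 5i - 2.
Continuing: 845, 1238, 1735, 2348.
Summing i = 1..10 (10 terms) gives 7295.

7295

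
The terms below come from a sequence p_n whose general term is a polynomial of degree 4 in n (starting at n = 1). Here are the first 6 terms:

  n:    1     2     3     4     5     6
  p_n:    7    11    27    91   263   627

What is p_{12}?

14571

1st diffs: 4, 16, 64, 172, 364.
2nd diffs: 12, 48, 108, 192.
3rd diffs: 36, 60, 84.
4th diffs: 24, 24 (constant).
So p_n = n^4 - 4n^3 + 5n^2 + 2n + 3.
Evaluating at n = 12 gives p_{12} = 14571.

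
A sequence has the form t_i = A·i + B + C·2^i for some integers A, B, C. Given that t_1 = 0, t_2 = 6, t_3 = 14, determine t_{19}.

524358

At i = 1, 2, 3: A + B + 2C = 0; 2A + B + 4C = 6; 3A + B + 8C = 14.
Subtracting the first from the second: A + 2C = 6.
Subtracting the second from the third: A + 4C = 8.
Solving: C = 1, A = 4, then B = -6.
So t_i = 4·i + (-6) + 1·2^i; at i=19 this is 524358.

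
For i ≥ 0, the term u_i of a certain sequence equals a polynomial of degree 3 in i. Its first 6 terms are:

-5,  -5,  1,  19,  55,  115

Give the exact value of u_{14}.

2725

1st diffs: 0, 6, 18, 36, 60.
2nd diffs: 6, 12, 18, 24.
3rd diffs: 6, 6, 6 (constant).
Newton forward-difference form: u_i = -5 + 6·C(i,2) + 6·C(i,3).
At i = 14: i = 14, so u_{14} = -5 + 546 + 2184 = 2725.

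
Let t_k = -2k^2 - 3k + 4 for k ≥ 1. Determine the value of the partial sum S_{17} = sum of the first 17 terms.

-3961

Over k = 1..17: Σk = 153, Σk² = 1785.
Total = (-2)·1785 + (-3)·153 + (4)·17 = -3961.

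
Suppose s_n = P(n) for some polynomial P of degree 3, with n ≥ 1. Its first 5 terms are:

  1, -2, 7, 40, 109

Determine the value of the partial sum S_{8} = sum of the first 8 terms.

1st diffs: -3, 9, 33, 69.
2nd diffs: 12, 24, 36.
3rd diffs: 12, 12 (constant).
Newton forward-difference form: s_n = 1 + (-3)·C(n-1,1) + 12·C(n-1,2) + 12·C(n-1,3).
Continuing: 226, 403, 652.
Summing n = 1..8 (8 terms) gives 1436.

1436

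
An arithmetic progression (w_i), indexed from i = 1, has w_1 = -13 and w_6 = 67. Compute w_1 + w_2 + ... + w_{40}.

Common difference d = (67 - (-13)) / (6 - 1) = 16.
w_i = -13 + (i - 1)·16.
w_{40} = 611; S = 40·(-13 + 611)/2 = 11960.

11960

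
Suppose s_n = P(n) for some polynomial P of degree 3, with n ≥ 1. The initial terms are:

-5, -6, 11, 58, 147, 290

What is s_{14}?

1st diffs: -1, 17, 47, 89, 143.
2nd diffs: 18, 30, 42, 54.
3rd diffs: 12, 12, 12 (constant).
So s_n = 2n^3 - 3n^2 - 6n + 2.
Evaluating at n = 14 gives s_{14} = 4818.

4818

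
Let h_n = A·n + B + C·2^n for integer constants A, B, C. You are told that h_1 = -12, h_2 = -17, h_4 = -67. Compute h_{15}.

-163772

At n = 1, 2, 4: A + B + 2C = -12; 2A + B + 4C = -17; 4A + B + 16C = -67.
Subtracting the first from the second: A + 2C = -5.
Subtracting the second from the third: 2A + 12C = -50.
Solving: C = -5, A = 5, then B = -7.
Hence h_{15} = 5·15 + (-7) + (-5)·32768 = -163772.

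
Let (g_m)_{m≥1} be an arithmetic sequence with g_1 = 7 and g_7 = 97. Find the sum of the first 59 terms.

Common difference d = (97 - 7) / (7 - 1) = 15.
g_m = 7 + (m - 1)·15.
g_{59} = 877; S = 59·(7 + 877)/2 = 26078.

26078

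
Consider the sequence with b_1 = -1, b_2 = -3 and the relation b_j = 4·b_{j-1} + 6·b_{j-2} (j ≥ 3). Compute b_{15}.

-6281741952

b_3 = -18, b_4 = -90, b_5 = -468, …, b_{12} = -45662112, b_{13} = -235720512, b_{14} = -1216854720, b_{15} = -6281741952.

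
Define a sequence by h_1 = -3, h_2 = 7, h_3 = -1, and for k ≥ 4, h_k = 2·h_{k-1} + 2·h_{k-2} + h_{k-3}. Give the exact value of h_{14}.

Compute successive terms:
h_4 = 9, h_5 = 23, h_6 = 63, …, h_{11} = 11599, h_{12} = 32839, h_{13} = 92973, h_{14} = 263223.

263223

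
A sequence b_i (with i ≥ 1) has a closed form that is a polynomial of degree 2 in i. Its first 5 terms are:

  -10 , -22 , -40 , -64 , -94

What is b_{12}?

-472

1st diffs: -12, -18, -24, -30.
2nd diffs: -6, -6, -6 (constant).
Newton forward-difference form: b_i = -10 + (-12)·C(i-1,1) + (-6)·C(i-1,2).
At i = 12: i-1 = 11, so b_{12} = -10 - 132 - 330 = -472.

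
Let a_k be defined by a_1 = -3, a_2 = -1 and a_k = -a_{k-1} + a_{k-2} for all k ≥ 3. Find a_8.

11

Compute successive terms:
a_3 = -2  a_4 = 1  a_5 = -3  a_6 = 4  a_7 = -7  a_8 = 11.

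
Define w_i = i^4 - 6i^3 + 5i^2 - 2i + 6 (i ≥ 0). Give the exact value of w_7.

580

w_7 = 1·7^4 - 6·7^3 + 5·7^2 - 2·7 + 6 = 580.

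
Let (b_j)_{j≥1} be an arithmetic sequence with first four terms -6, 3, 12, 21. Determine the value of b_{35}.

300

Common difference d = 9.
b_j = -6 + (j - 1)·9.
b_{35} = -6 + 34·9 = 300.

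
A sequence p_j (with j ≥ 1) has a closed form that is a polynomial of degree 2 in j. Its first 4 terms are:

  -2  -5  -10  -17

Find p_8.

-65

1st diffs: -3, -5, -7.
2nd diffs: -2, -2 (constant).
Newton forward-difference form: p_j = -2 + (-3)·C(j-1,1) + (-2)·C(j-1,2).
At j = 8: j-1 = 7, so p_8 = -2 - 21 - 42 = -65.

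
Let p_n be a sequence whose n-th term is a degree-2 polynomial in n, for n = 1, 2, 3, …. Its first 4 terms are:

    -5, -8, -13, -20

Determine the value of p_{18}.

-328

1st diffs: -3, -5, -7.
2nd diffs: -2, -2 (constant).
Newton forward-difference form: p_n = -5 + (-3)·C(n-1,1) + (-2)·C(n-1,2).
At n = 18: n-1 = 17, so p_{18} = -5 - 51 - 272 = -328.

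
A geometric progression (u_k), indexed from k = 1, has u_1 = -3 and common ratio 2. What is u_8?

-384

u_k = (-3)·2^(k-1).
u_8 = (-3)·2^7 = -384.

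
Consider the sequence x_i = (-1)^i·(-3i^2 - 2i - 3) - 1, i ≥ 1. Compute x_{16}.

(-1)^16 = 1; -3i^2 - 2i - 3 at i=16 is -803; so x_{16} = -804.

-804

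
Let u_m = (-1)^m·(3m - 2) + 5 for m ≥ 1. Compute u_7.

(-1)^7 = -1; 3m - 2 at m=7 is 19; so u_7 = -14.

-14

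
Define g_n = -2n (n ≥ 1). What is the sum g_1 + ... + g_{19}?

Over n = 1..19: Σn = 190.
Total = (-2)·190 = -380.

-380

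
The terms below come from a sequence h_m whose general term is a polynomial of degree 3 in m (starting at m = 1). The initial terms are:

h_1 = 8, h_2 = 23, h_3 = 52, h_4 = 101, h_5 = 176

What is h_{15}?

3676

1st diffs: 15, 29, 49, 75.
2nd diffs: 14, 20, 26.
3rd diffs: 6, 6 (constant).
Newton forward-difference form: h_m = 8 + 15·C(m-1,1) + 14·C(m-1,2) + 6·C(m-1,3).
At m = 15: m-1 = 14, so h_{15} = 8 + 210 + 1274 + 2184 = 3676.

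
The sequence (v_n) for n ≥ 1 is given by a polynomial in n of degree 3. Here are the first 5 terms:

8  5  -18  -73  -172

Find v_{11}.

1st diffs: -3, -23, -55, -99.
2nd diffs: -20, -32, -44.
3rd diffs: -12, -12 (constant).
Newton forward-difference form: v_n = 8 + (-3)·C(n-1,1) + (-20)·C(n-1,2) + (-12)·C(n-1,3).
At n = 11: n-1 = 10, so v_{11} = 8 - 30 - 900 - 1440 = -2362.

-2362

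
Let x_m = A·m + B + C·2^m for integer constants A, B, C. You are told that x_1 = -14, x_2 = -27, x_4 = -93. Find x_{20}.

-5242941

Plug in m = 1, 2, 4: A + B + 2C = -14; 2A + B + 4C = -27; 4A + B + 16C = -93.
Subtracting the first from the second: A + 2C = -13.
Subtracting the second from the third: 2A + 12C = -66.
Solving: C = -5, A = -3, then B = -1.
So x_m = -3·m + (-1) + (-5)·2^m; at m=20 this is -5242941.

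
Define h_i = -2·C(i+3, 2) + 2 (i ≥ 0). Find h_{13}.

C(16, 2) = 120, so h_{13} = -238.

-238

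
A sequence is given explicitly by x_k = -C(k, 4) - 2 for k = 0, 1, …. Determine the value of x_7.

C(7, 4) = 35, so x_7 = -37.

-37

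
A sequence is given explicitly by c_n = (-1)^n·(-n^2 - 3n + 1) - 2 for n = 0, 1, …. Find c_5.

(-1)^5 = -1; -n^2 - 3n + 1 at n=5 is -39; so c_5 = 37.

37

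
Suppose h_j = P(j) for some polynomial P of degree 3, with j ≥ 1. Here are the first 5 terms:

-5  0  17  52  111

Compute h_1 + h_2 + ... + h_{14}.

1st diffs: 5, 17, 35, 59.
2nd diffs: 12, 18, 24.
3rd diffs: 6, 6 (constant).
Newton forward-difference form: h_j = -5 + 5·C(j-1,1) + 12·C(j-1,2) + 6·C(j-1,3).
Continuing: …, 200, 325, 492, 707, …, h_{14} = 2712.
Summing j = 1..14 (14 terms) gives 10759.

10759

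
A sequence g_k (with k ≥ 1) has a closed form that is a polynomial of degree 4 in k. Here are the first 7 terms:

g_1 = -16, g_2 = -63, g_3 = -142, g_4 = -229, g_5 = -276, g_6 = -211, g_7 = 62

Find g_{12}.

9587

1st diffs: -47, -79, -87, -47, 65, 273.
2nd diffs: -32, -8, 40, 112, 208.
3rd diffs: 24, 48, 72, 96.
4th diffs: 24, 24, 24 (constant).
Newton forward-difference form: g_k = -16 + (-47)·C(k-1,1) + (-32)·C(k-1,2) + 24·C(k-1,3) + 24·C(k-1,4).
At k = 12: k-1 = 11, so g_{12} = -16 - 517 - 1760 + 3960 + 7920 = 9587.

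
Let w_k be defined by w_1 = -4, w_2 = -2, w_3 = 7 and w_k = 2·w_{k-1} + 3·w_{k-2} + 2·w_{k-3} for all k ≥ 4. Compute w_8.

Compute successive terms:
w_4 = 0, w_5 = 17, w_6 = 48, w_7 = 147, w_8 = 472.

472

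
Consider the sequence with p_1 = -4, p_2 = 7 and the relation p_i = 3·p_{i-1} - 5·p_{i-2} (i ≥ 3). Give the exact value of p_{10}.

Compute successive terms:
p_3 = 41, p_4 = 88, p_5 = 59, p_6 = -263, p_7 = -1084, p_8 = -1937, p_9 = -391, p_{10} = 8512.

8512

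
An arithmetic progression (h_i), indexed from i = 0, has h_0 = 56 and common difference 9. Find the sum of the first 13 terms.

h_i = 56 + (i - 0)·9.
h_{12} = 164; S = 13·(56 + 164)/2 = 1430.

1430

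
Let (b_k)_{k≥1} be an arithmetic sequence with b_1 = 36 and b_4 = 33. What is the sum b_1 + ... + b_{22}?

561

Common difference d = (33 - 36) / (4 - 1) = -1.
b_k = 36 + (k - 1)·(-1).
b_{22} = 15; S = 22·(36 + 15)/2 = 561.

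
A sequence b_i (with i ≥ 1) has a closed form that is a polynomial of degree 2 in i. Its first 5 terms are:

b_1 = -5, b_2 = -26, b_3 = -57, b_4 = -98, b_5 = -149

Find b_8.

1st diffs: -21, -31, -41, -51.
2nd diffs: -10, -10, -10 (constant).
So b_i = -5i^2 - 6i + 6.
Evaluating at i = 8 gives b_8 = -362.

-362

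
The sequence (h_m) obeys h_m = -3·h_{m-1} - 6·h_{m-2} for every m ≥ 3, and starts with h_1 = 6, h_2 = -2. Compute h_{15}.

1447794

Applying the relation repeatedly:
h_3 = -30  h_4 = 102  h_5 = -126  …  h_{12} = 54918  h_{13} = 153090  h_{14} = -788778  h_{15} = 1447794.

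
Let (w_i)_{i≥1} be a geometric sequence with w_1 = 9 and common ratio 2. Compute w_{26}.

301989888

w_i = 9·2^(i-1).
w_{26} = 9·2^25 = 301989888.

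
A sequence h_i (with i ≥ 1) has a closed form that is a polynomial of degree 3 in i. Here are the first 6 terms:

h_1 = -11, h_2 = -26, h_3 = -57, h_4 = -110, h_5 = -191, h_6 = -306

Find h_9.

1st diffs: -15, -31, -53, -81, -115.
2nd diffs: -16, -22, -28, -34.
3rd diffs: -6, -6, -6 (constant).
Newton forward-difference form: h_i = -11 + (-15)·C(i-1,1) + (-16)·C(i-1,2) + (-6)·C(i-1,3).
At i = 9: i-1 = 8, so h_9 = -11 - 120 - 448 - 336 = -915.

-915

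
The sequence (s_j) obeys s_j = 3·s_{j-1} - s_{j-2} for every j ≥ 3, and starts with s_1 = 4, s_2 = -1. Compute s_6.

Compute successive terms:
s_3 = -7;  s_4 = -20;  s_5 = -53;  s_6 = -139.

-139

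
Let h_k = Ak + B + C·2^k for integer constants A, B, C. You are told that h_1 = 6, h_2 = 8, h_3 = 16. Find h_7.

At k = 1, 2, 3: A + B + 2C = 6; 2A + B + 4C = 8; 3A + B + 8C = 16.
Subtracting the first from the second: A + 2C = 2.
Subtracting the second from the third: A + 4C = 8.
Solving: C = 3, A = -4, then B = 4.
Therefore h_7 = -28 + 4 + 3·128 = 360.

360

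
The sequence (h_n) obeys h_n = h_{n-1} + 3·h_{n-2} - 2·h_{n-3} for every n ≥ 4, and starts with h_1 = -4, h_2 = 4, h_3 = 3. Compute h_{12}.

4811

Compute successive terms:
h_4 = 23; h_5 = 24; h_6 = 87; h_7 = 113; h_8 = 326; h_9 = 491; h_{10} = 1243; h_{11} = 2064; h_{12} = 4811.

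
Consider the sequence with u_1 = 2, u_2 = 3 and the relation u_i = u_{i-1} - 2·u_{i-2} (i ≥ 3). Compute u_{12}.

113

Iterate the recurrence:
u_3 = -1; u_4 = -7; u_5 = -5; u_6 = 9; u_7 = 19; u_8 = 1; u_9 = -37; u_{10} = -39; u_{11} = 35; u_{12} = 113.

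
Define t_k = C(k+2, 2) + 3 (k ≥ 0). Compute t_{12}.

94

C(14, 2) = 91, so t_{12} = 94.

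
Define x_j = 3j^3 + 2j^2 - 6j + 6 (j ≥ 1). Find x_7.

1091

x_7 = 3·7^3 + 2·7^2 - 6·7 + 6 = 1091.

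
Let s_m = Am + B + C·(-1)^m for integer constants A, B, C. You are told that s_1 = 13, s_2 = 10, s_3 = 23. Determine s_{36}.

The three given values yield: A + B - C = 13; 2A + B + C = 10; 3A + B - C = 23.
Subtracting the first from the second: A + 2C = -3.
Subtracting the second from the third: A - 2C = 13.
Solving: C = -4, A = 5, then B = 4.
Therefore s_{36} = 180 + 4 + (-4)·1 = 180.

180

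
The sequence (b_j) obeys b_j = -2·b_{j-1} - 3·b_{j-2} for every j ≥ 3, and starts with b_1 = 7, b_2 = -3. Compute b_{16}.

15591

Compute successive terms:
b_3 = -15; b_4 = 39; b_5 = -33; …; b_{13} = 4143; b_{14} = -9267; b_{15} = 6105; b_{16} = 15591.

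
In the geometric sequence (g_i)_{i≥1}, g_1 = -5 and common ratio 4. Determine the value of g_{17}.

-21474836480

g_i = (-5)·4^(i-1).
g_{17} = (-5)·4^16 = -21474836480.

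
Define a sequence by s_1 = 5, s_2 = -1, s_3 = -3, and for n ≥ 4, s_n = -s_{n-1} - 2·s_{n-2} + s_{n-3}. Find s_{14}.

338

Step forward from the initial values:
s_4 = 10, s_5 = -5, s_6 = -18, …, s_{11} = 28, s_{12} = -393, s_{13} = 476, s_{14} = 338.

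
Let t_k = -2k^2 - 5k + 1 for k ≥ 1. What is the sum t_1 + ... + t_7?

Over k = 1..7: Σk = 28, Σk² = 140.
Total = (-2)·140 + (-5)·28 + (1)·7 = -413.

-413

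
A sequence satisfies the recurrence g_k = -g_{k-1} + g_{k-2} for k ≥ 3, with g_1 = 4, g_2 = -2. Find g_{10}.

Applying the relation repeatedly:
g_3 = 6;  g_4 = -8;  g_5 = 14;  g_6 = -22;  g_7 = 36;  g_8 = -58;  g_9 = 94;  g_{10} = -152.

-152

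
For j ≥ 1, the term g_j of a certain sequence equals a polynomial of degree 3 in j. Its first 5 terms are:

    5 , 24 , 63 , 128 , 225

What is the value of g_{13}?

1st diffs: 19, 39, 65, 97.
2nd diffs: 20, 26, 32.
3rd diffs: 6, 6 (constant).
Newton forward-difference form: g_j = 5 + 19·C(j-1,1) + 20·C(j-1,2) + 6·C(j-1,3).
At j = 13: j-1 = 12, so g_{13} = 5 + 228 + 1320 + 1320 = 2873.

2873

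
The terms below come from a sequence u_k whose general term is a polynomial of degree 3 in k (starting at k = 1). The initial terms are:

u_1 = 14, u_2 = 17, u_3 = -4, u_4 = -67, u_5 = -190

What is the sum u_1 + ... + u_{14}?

-26285

1st diffs: 3, -21, -63, -123.
2nd diffs: -24, -42, -60.
3rd diffs: -18, -18 (constant).
So u_k = -3k^3 + 6k^2 + 6k + 5.
Continuing: …, -391, -688, -1099, -1642, …, u_{14} = -6967.
Summing k = 1..14 (14 terms) gives -26285.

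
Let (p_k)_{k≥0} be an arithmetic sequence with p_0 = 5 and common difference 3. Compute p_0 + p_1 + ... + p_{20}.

735

p_k = 5 + (k - 0)·3.
p_{20} = 65; S = 21·(5 + 65)/2 = 735.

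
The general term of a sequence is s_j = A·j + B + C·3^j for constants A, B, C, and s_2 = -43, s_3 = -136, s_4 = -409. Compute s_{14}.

At j = 2, 3, 4: 2A + B + 9C = -43; 3A + B + 27C = -136; 4A + B + 81C = -409.
Subtracting the first from the second: A + 18C = -93.
Subtracting the second from the third: A + 54C = -273.
Solving: C = -5, A = -3, then B = 8.
Hence s_{14} = -3·14 + 8 + (-5)·4782969 = -23914879.

-23914879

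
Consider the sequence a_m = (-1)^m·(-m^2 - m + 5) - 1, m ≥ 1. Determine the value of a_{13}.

(-1)^13 = -1; -m^2 - m + 5 at m=13 is -177; so a_{13} = 176.

176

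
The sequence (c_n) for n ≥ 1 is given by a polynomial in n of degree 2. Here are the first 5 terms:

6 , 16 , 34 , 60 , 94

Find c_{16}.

1st diffs: 10, 18, 26, 34.
2nd diffs: 8, 8, 8 (constant).
So c_n = 4n^2 - 2n + 4.
Evaluating at n = 16 gives c_{16} = 996.

996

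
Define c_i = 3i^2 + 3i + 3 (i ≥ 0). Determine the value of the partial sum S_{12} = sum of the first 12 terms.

1752

Over i = 0..11: Σi = 66, Σi² = 506.
Total = (3)·506 + (3)·66 + (3)·12 = 1752.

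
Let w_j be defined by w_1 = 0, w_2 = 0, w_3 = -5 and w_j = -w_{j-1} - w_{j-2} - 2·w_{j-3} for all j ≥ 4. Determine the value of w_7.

-15

Compute successive terms:
w_4 = 5, w_5 = 0, w_6 = 5, w_7 = -15.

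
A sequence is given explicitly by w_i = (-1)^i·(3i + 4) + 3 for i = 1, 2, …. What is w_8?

(-1)^8 = 1; 3i + 4 at i=8 is 28; so w_8 = 31.

31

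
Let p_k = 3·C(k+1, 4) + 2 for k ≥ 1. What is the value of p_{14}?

C(15, 4) = 1365, so p_{14} = 4097.

4097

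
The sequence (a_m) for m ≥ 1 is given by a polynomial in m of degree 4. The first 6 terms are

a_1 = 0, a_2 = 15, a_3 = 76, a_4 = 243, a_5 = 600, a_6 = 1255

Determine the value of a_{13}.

1st diffs: 15, 61, 167, 357, 655.
2nd diffs: 46, 106, 190, 298.
3rd diffs: 60, 84, 108.
4th diffs: 24, 24 (constant).
Newton forward-difference form: a_m = 15·C(m-1,1) + 46·C(m-1,2) + 60·C(m-1,3) + 24·C(m-1,4).
At m = 13: m-1 = 12, so a_{13} = 180 + 3036 + 13200 + 11880 = 28296.

28296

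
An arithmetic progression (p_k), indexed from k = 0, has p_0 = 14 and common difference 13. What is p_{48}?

638

p_k = 14 + (k - 0)·13.
p_{48} = 14 + 48·13 = 638.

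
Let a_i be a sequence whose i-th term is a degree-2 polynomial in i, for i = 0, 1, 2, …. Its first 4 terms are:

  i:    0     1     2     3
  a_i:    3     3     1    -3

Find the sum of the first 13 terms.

-533

1st diffs: 0, -2, -4.
2nd diffs: -2, -2 (constant).
Newton forward-difference form: a_i = 3 + (-2)·C(i,2).
Continuing: …, -9, -17, -27, -39, …, a_{12} = -129.
Summing i = 0..12 (13 terms) gives -533.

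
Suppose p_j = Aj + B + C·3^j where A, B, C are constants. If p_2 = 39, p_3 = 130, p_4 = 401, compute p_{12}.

2657209

Plug in j = 2, 3, 4: 2A + B + 9C = 39; 3A + B + 27C = 130; 4A + B + 81C = 401.
Subtracting the first from the second: A + 18C = 91.
Subtracting the second from the third: A + 54C = 271.
Solving: C = 5, A = 1, then B = -8.
Hence p_{12} = 1·12 + (-8) + 5·531441 = 2657209.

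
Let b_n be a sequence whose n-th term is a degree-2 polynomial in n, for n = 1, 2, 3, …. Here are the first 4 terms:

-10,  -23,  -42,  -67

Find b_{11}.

1st diffs: -13, -19, -25.
2nd diffs: -6, -6 (constant).
Newton forward-difference form: b_n = -10 + (-13)·C(n-1,1) + (-6)·C(n-1,2).
At n = 11: n-1 = 10, so b_{11} = -10 - 130 - 270 = -410.

-410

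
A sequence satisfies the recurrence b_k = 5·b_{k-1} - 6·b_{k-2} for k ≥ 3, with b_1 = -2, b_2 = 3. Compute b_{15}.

Iterate the recurrence:
b_3 = 27  b_4 = 117  b_5 = 423  …  b_{12} = 1221597  b_{13} = 3683223  b_{14} = 11086533  b_{15} = 33333327.
(Characteristic roots are 3 and 2.)

33333327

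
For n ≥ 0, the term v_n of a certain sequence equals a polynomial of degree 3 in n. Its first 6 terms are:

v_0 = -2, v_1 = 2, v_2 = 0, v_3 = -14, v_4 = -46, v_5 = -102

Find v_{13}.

-2134

1st diffs: 4, -2, -14, -32, -56.
2nd diffs: -6, -12, -18, -24.
3rd diffs: -6, -6, -6 (constant).
Newton forward-difference form: v_n = -2 + 4·C(n,1) + (-6)·C(n,2) + (-6)·C(n,3).
At n = 13: n = 13, so v_{13} = -2 + 52 - 468 - 1716 = -2134.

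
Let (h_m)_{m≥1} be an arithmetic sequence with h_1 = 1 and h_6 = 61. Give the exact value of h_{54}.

637

Common difference d = (61 - 1) / (6 - 1) = 12.
h_m = 1 + (m - 1)·12.
h_{54} = 1 + 53·12 = 637.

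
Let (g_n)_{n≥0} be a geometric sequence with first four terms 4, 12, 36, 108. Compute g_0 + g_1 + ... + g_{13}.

9565936

Common ratio r = 3.
g_n = 4·3^(n-0).
S = 4·(3^14 - 1)/(3 - 1) = 4·(4782969 - 1)/(2) = 9565936.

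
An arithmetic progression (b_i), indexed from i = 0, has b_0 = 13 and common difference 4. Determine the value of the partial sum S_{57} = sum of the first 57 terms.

b_i = 13 + (i - 0)·4.
b_{56} = 237; S = 57·(13 + 237)/2 = 7125.

7125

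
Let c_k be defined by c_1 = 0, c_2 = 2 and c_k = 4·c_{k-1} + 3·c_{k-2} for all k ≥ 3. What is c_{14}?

Iterate the recurrence:
c_3 = 8, c_4 = 38, c_5 = 176, …, c_{11} = 1770152, c_{12} = 8223686, c_{13} = 38205200, c_{14} = 177491858.

177491858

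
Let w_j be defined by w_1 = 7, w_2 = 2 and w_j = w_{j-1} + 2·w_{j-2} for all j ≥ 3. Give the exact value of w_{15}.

49156

w_3 = 16, w_4 = 20, w_5 = 52, …, w_{12} = 6140, w_{13} = 12292, w_{14} = 24572, w_{15} = 49156.
(Characteristic roots are 2 and -1.)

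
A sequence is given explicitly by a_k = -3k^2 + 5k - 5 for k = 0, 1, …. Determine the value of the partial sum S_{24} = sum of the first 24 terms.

-11712

Over k = 0..23: Σk = 276, Σk² = 4324.
Total = (-3)·4324 + (5)·276 + (-5)·24 = -11712.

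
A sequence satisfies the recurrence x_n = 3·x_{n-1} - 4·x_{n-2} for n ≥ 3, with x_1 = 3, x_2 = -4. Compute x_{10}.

Step forward from the initial values:
x_3 = -24  x_4 = -56  x_5 = -72  x_6 = 8  x_7 = 312  x_8 = 904  x_9 = 1464  x_{10} = 776.

776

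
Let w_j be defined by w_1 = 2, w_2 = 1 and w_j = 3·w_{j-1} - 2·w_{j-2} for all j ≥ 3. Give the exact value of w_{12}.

Applying the relation repeatedly:
w_3 = -1;  w_4 = -5;  w_5 = -13;  w_6 = -29;  w_7 = -61;  w_8 = -125;  w_9 = -253;  w_{10} = -509;  w_{11} = -1021;  w_{12} = -2045.
(Characteristic roots are 2 and 1.)

-2045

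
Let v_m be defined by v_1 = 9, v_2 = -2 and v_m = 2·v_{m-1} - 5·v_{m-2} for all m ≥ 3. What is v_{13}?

49149

Step forward from the initial values:
v_3 = -49, v_4 = -88, v_5 = 69, …, v_{10} = -6842, v_{11} = 19271, v_{12} = 72752, v_{13} = 49149.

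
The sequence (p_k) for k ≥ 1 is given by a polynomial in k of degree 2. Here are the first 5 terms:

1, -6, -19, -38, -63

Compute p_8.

1st diffs: -7, -13, -19, -25.
2nd diffs: -6, -6, -6 (constant).
So p_k = -3k^2 + 2k + 2.
Evaluating at k = 8 gives p_8 = -174.

-174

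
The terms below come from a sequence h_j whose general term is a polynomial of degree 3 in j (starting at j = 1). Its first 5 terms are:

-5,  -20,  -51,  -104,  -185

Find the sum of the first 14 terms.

1st diffs: -15, -31, -53, -81.
2nd diffs: -16, -22, -28.
3rd diffs: -6, -6 (constant).
Newton forward-difference form: h_j = -5 + (-15)·C(j-1,1) + (-16)·C(j-1,2) + (-6)·C(j-1,3).
Continuing: …, -300, -455, -656, -909, …, h_{14} = -3164.
Summing j = 1..14 (14 terms) gives -13265.

-13265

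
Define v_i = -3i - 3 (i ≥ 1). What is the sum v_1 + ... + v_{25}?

-1050

Over i = 1..25: Σi = 325.
Total = (-3)·325 + (-3)·25 = -1050.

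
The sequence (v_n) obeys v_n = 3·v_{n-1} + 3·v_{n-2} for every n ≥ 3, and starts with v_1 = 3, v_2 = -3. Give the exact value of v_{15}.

Iterate the recurrence:
v_3 = 0, v_4 = -9, v_5 = -27, …, v_{12} = -317844, v_{13} = -1205037, v_{14} = -4568643, v_{15} = -17321040.

-17321040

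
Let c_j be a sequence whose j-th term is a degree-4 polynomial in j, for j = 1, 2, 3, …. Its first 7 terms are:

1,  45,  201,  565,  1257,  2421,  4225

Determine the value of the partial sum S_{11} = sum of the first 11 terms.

1st diffs: 44, 156, 364, 692, 1164, 1804.
2nd diffs: 112, 208, 328, 472, 640.
3rd diffs: 96, 120, 144, 168.
4th diffs: 24, 24, 24 (constant).
Newton forward-difference form: c_j = 1 + 44·C(j-1,1) + 112·C(j-1,2) + 96·C(j-1,3) + 24·C(j-1,4).
Continuing: 6861, 10545, 15517, 22041.
Summing j = 1..11 (11 terms) gives 63679.

63679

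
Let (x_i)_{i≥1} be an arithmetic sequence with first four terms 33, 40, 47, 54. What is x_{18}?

152

Common difference d = 7.
x_i = 33 + (i - 1)·7.
x_{18} = 33 + 17·7 = 152.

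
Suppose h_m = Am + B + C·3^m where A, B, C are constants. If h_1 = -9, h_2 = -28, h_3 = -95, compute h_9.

Plug in m = 1, 2, 3: A + B + 3C = -9; 2A + B + 9C = -28; 3A + B + 27C = -95.
Subtracting the first from the second: A + 6C = -19.
Subtracting the second from the third: A + 18C = -67.
Solving: C = -4, A = 5, then B = -2.
Therefore h_9 = 45 + (-2) + (-4)·19683 = -78689.

-78689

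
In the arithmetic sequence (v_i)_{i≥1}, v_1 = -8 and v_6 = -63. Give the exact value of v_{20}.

Common difference d = (-63 - (-8)) / (6 - 1) = -11.
v_i = -8 + (i - 1)·(-11).
v_{20} = -8 + 19·(-11) = -217.

-217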